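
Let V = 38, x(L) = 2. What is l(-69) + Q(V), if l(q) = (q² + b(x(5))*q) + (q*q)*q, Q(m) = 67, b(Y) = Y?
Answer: -323819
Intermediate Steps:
l(q) = q² + q³ + 2*q (l(q) = (q² + 2*q) + (q*q)*q = (q² + 2*q) + q²*q = (q² + 2*q) + q³ = q² + q³ + 2*q)
l(-69) + Q(V) = -69*(2 - 69 + (-69)²) + 67 = -69*(2 - 69 + 4761) + 67 = -69*4694 + 67 = -323886 + 67 = -323819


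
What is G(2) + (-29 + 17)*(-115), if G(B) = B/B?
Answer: 1381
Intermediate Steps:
G(B) = 1
G(2) + (-29 + 17)*(-115) = 1 + (-29 + 17)*(-115) = 1 - 12*(-115) = 1 + 1380 = 1381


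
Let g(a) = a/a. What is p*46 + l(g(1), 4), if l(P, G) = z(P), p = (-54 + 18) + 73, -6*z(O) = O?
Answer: 10211/6 ≈ 1701.8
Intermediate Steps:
g(a) = 1
z(O) = -O/6
p = 37 (p = -36 + 73 = 37)
l(P, G) = -P/6
p*46 + l(g(1), 4) = 37*46 - ⅙*1 = 1702 - ⅙ = 10211/6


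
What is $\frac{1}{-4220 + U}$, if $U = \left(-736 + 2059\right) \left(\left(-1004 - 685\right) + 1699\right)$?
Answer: $\frac{1}{9010} \approx 0.00011099$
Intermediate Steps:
$U = 13230$ ($U = 1323 \left(\left(-1004 - 685\right) + 1699\right) = 1323 \left(-1689 + 1699\right) = 1323 \cdot 10 = 13230$)
$\frac{1}{-4220 + U} = \frac{1}{-4220 + 13230} = \frac{1}{9010}$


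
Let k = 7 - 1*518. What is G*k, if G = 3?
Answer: -1533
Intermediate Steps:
k = -511 (k = 7 - 518 = -511)
G*k = 3*(-511) = -1533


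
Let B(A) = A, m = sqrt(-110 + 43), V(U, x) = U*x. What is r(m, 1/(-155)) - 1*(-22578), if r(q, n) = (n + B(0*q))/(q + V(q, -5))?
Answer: 22578 - I*sqrt(67)/41540 ≈ 22578.0 - 0.00019705*I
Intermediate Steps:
m = I*sqrt(67) (m = sqrt(-67) = I*sqrt(67) ≈ 8.1853*I)
r(q, n) = -n/(4*q) (r(q, n) = (n + 0*q)/(q + q*(-5)) = (n + 0)/(q - 5*q) = n/((-4*q)) = n*(-1/(4*q)) = -n/(4*q))
r(m, 1/(-155)) - 1*(-22578) = -1/4/(-155*I*sqrt(67)) - 1*(-22578) = -1/4*(-1/155)*(-I*sqrt(67)/67) + 22578 = -I*sqrt(67)/41540 + 22578 = 22578 - I*sqrt(67)/41540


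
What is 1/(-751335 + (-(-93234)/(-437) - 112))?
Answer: -437/328475573 ≈ -1.3304e-6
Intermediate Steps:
1/(-751335 + (-(-93234)/(-437) - 112)) = 1/(-751335 + (-(-93234)*(-1)/437 - 112)) = 1/(-751335 + (-379*246/437 - 112)) = 1/(-751335 + (-93234/437 - 112)) = 1/(-751335 - 142178/437) = 1/(-328475573/437) = -437/328475573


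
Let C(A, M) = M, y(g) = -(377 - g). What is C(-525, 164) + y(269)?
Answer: 56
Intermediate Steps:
y(g) = -377 + g
C(-525, 164) + y(269) = 164 + (-377 + 269) = 164 - 108 = 56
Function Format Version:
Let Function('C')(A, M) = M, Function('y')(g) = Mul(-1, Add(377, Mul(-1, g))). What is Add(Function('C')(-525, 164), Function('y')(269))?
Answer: 56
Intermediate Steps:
Function('y')(g) = Add(-377, g)
Add(Function('C')(-525, 164), Function('y')(269)) = Add(164, Add(-377, 269)) = Add(164, -108) = 56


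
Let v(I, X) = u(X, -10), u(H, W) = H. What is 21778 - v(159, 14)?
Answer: 21764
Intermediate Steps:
v(I, X) = X
21778 - v(159, 14) = 21778 - 1*14 = 21778 - 14 = 21764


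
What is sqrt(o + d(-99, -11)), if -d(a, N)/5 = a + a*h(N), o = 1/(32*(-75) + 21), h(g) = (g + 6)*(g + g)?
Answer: sqrt(310968972366)/2379 ≈ 234.40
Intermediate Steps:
h(g) = 2*g*(6 + g) (h(g) = (6 + g)*(2*g) = 2*g*(6 + g))
o = -1/2379 (o = 1/(-2400 + 21) = 1/(-2379) = -1/2379 ≈ -0.00042034)
d(a, N) = -5*a - 10*N*a*(6 + N) (d(a, N) = -5*(a + a*(2*N*(6 + N))) = -5*(a + 2*N*a*(6 + N)) = -5*a - 10*N*a*(6 + N))
sqrt(o + d(-99, -11)) = sqrt(-1/2379 - 5*(-99)*(1 + 2*(-11)*(6 - 11))) = sqrt(-1/2379 - 5*(-99)*(1 + 2*(-11)*(-5))) = sqrt(-1/2379 - 5*(-99)*(1 + 110)) = sqrt(-1/2379 - 5*(-99)*111) = sqrt(-1/2379 + 54945) = sqrt(130714154/2379) = sqrt(310968972366)/2379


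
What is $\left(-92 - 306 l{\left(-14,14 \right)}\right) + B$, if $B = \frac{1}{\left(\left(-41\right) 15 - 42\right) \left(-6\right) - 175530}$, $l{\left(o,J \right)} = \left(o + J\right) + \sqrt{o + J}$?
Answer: $- \frac{15786097}{171588} \approx -92.0$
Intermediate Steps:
$l{\left(o,J \right)} = J + o + \sqrt{J + o}$ ($l{\left(o,J \right)} = \left(J + o\right) + \sqrt{J + o} = J + o + \sqrt{J + o}$)
$B = - \frac{1}{171588}$ ($B = \frac{1}{\left(-615 - 42\right) \left(-6\right) - 175530} = \frac{1}{\left(-657\right) \left(-6\right) - 175530} = \frac{1}{3942 - 175530} = \frac{1}{-171588} = - \frac{1}{171588} \approx -5.8279 \cdot 10^{-6}$)
$\left(-92 - 306 l{\left(-14,14 \right)}\right) + B = \left(-92 - 306 \left(14 - 14 + \sqrt{14 - 14}\right)\right) - \frac{1}{171588} = \left(-92 - 306 \left(14 - 14 + \sqrt{0}\right)\right) - \frac{1}{171588} = \left(-92 - 306 \left(14 - 14 + 0\right)\right) - \frac{1}{171588} = \left(-92 - 0\right) - \frac{1}{171588} = \left(-92 + 0\right) - \frac{1}{171588} = -92 - \frac{1}{171588} = - \frac{15786097}{171588}$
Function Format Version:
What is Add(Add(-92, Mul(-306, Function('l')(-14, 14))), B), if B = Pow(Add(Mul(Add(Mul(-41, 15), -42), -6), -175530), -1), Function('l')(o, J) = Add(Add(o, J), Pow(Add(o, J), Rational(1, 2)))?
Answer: Rational(-15786097, 171588) ≈ -92.000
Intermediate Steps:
Function('l')(o, J) = Add(J, o, Pow(Add(J, o), Rational(1, 2))) (Function('l')(o, J) = Add(Add(J, o), Pow(Add(J, o), Rational(1, 2))) = Add(J, o, Pow(Add(J, o), Rational(1, 2))))
B = Rational(-1, 171588) (B = Pow(Add(Mul(Add(-615, -42), -6), -175530), -1) = Pow(Add(Mul(-657, -6), -175530), -1) = Pow(Add(3942, -175530), -1) = Pow(-171588, -1) = Rational(-1, 171588) ≈ -5.8279e-6)
Add(Add(-92, Mul(-306, Function('l')(-14, 14))), B) = Add(Add(-92, Mul(-306, Add(14, -14, Pow(Add(14, -14), Rational(1, 2))))), Rational(-1, 171588)) = Add(Add(-92, Mul(-306, Add(14, -14, Pow(0, Rational(1, 2))))), Rational(-1, 171588)) = Add(Add(-92, Mul(-306, Add(14, -14, 0))), Rational(-1, 171588)) = Add(Add(-92, Mul(-306, 0)), Rational(-1, 171588)) = Add(Add(-92, 0), Rational(-1, 171588)) = Add(-92, Rational(-1, 171588)) = Rational(-15786097, 171588)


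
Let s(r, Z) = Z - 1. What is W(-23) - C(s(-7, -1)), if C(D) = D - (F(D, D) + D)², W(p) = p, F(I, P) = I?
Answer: -5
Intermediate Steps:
s(r, Z) = -1 + Z
C(D) = D - 4*D² (C(D) = D - (D + D)² = D - (2*D)² = D - 4*D²)
W(-23) - C(s(-7, -1)) = -23 - (-1 - 1)*(1 - 4*(-1 - 1)) = -23 - (-2)*(1 - 4*(-2)) = -23 - (-2)*(1 + 8) = -23 - (-2)*9 = -23 - 1*(-18) = -23 + 18 = -5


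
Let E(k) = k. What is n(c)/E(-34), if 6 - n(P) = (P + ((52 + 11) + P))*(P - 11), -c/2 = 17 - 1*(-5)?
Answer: 1369/34 ≈ 40.265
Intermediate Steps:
c = -44 (c = -2*(17 - 1*(-5)) = -2*(17 + 5) = -2*22 = -44)
n(P) = 6 - (-11 + P)*(63 + 2*P) (n(P) = 6 - (P + ((52 + 11) + P))*(P - 11) = 6 - (P + (63 + P))*(-11 + P) = 6 - (63 + 2*P)*(-11 + P) = 6 - (-11 + P)*(63 + 2*P))
n(c)/E(-34) = (699 - 41*(-44) - 2*(-44)²)/(-34) = (699 + 1804 - 2*1936)*(-1/34) = (699 + 1804 - 3872)*(-1/34) = -1369*(-1/34) = 1369/34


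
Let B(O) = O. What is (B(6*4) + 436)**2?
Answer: 211600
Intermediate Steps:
(B(6*4) + 436)**2 = (6*4 + 436)**2 = (24 + 436)**2 = 460**2 = 211600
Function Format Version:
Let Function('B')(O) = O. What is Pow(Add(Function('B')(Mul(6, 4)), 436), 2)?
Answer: 211600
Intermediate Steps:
Pow(Add(Function('B')(Mul(6, 4)), 436), 2) = Pow(Add(Mul(6, 4), 436), 2) = Pow(Add(24, 436), 2) = Pow(460, 2) = 211600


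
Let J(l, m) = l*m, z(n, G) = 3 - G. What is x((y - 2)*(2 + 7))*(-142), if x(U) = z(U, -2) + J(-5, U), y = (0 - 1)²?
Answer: -7100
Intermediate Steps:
y = 1 (y = (-1)² = 1)
x(U) = 5 - 5*U (x(U) = (3 - 1*(-2)) - 5*U = (3 + 2) - 5*U = 5 - 5*U)
x((y - 2)*(2 + 7))*(-142) = (5 - 5*(1 - 2)*(2 + 7))*(-142) = (5 - (-5)*9)*(-142) = (5 - 5*(-9))*(-142) = (5 + 45)*(-142) = 50*(-142) = -7100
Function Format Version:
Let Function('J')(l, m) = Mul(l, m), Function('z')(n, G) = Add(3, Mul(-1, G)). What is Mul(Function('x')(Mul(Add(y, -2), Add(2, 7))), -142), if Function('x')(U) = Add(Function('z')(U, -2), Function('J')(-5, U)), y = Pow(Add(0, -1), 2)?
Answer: -7100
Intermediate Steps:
y = 1 (y = Pow(-1, 2) = 1)
Function('x')(U) = Add(5, Mul(-5, U)) (Function('x')(U) = Add(Add(3, Mul(-1, -2)), Mul(-5, U)) = Add(Add(3, 2), Mul(-5, U)) = Add(5, Mul(-5, U)))
Mul(Function('x')(Mul(Add(y, -2), Add(2, 7))), -142) = Mul(Add(5, Mul(-5, Mul(Add(1, -2), Add(2, 7)))), -142) = Mul(Add(5, Mul(-5, Mul(-1, 9))), -142) = Mul(Add(5, Mul(-5, -9)), -142) = Mul(Add(5, 45), -142) = Mul(50, -142) = -7100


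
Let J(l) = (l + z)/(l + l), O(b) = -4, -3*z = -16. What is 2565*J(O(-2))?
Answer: -855/2 ≈ -427.50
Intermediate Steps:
z = 16/3 (z = -⅓*(-16) = 16/3 ≈ 5.3333)
J(l) = (16/3 + l)/(2*l) (J(l) = (l + 16/3)/(l + l) = (16/3 + l)/((2*l)) = (16/3 + l)*(1/(2*l)) = (16/3 + l)/(2*l))
2565*J(O(-2)) = 2565*((⅙)*(16 + 3*(-4))/(-4)) = 2565*((⅙)*(-¼)*(16 - 12)) = 2565*((⅙)*(-¼)*4) = 2565*(-⅙) = -855/2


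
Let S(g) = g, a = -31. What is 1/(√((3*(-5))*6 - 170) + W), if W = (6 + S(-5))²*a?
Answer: -31/1221 - 2*I*√65/1221 ≈ -0.025389 - 0.013206*I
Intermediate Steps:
W = -31 (W = (6 - 5)²*(-31) = 1²*(-31) = 1*(-31) = -31)
1/(√((3*(-5))*6 - 170) + W) = 1/(√((3*(-5))*6 - 170) - 31) = 1/(√(-15*6 - 170) - 31) = 1/(√(-90 - 170) - 31) = 1/(√(-260) - 31) = 1/(2*I*√65 - 31) = 1/(-31 + 2*I*√65)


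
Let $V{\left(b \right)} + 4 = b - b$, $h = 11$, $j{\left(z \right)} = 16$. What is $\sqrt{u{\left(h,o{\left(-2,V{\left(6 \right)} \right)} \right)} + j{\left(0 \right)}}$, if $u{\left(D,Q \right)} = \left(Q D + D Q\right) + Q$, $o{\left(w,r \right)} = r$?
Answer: $2 i \sqrt{19} \approx 8.7178 i$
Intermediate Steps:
$V{\left(b \right)} = -4$ ($V{\left(b \right)} = -4 + \left(b - b\right) = -4 + 0 = -4$)
$u{\left(D,Q \right)} = Q + 2 D Q$ ($u{\left(D,Q \right)} = \left(D Q + D Q\right) + Q = 2 D Q + Q = Q + 2 D Q$)
$\sqrt{u{\left(h,o{\left(-2,V{\left(6 \right)} \right)} \right)} + j{\left(0 \right)}} = \sqrt{- 4 \left(1 + 2 \cdot 11\right) + 16} = \sqrt{- 4 \left(1 + 22\right) + 16} = \sqrt{\left(-4\right) 23 + 16} = \sqrt{-92 + 16} = \sqrt{-76} = 2 i \sqrt{19}$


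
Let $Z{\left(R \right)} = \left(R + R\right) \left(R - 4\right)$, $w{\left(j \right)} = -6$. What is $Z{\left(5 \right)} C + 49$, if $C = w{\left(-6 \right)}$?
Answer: $-11$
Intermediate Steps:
$C = -6$
$Z{\left(R \right)} = 2 R \left(-4 + R\right)$
$Z{\left(5 \right)} C + 49 = 2 \cdot 5 \left(-4 + 5\right) \left(-6\right) + 49 = 2 \cdot 5 \cdot 1 \left(-6\right) + 49 = 10 \left(-6\right) + 49 = -60 + 49 = -11$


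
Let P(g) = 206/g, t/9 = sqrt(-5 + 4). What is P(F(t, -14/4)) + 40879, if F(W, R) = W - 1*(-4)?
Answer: 3966087/97 - 1854*I/97 ≈ 40888.0 - 19.113*I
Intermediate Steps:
t = 9*I (t = 9*sqrt(-5 + 4) = 9*sqrt(-1) = 9*I ≈ 9.0*I)
F(W, R) = 4 + W (F(W, R) = W + 4 = 4 + W)
P(F(t, -14/4)) + 40879 = 206/(4 + 9*I) + 40879 = 206*((4 - 9*I)/97) + 40879 = 206*(4 - 9*I)/97 + 40879 = 40879 + 206*(4 - 9*I)/97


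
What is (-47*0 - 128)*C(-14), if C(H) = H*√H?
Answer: 1792*I*√14 ≈ 6705.0*I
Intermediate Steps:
C(H) = H^(3/2)
(-47*0 - 128)*C(-14) = (-47*0 - 128)*(-14)^(3/2) = (0 - 128)*(-14*I*√14) = -(-1792)*I*√14 = 1792*I*√14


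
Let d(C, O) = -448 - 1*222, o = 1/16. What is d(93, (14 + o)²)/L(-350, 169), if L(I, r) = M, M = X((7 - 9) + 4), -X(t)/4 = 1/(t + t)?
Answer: 670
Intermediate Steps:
X(t) = -2/t (X(t) = -4/(t + t) = -4*1/(2*t) = -2/t)
o = 1/16 ≈ 0.062500
M = -1 (M = -2/((7 - 9) + 4) = -2/(-2 + 4) = -2/2 = -2*½ = -1)
L(I, r) = -1
d(C, O) = -670 (d(C, O) = -448 - 222 = -670)
d(93, (14 + o)²)/L(-350, 169) = -670/(-1) = -670*(-1) = 670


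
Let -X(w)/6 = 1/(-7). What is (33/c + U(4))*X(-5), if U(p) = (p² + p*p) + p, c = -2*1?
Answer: 117/7 ≈ 16.714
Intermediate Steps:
c = -2
U(p) = p + 2*p² (U(p) = (p² + p²) + p = 2*p² + p = p + 2*p²)
X(w) = 6/7 (X(w) = -6/(-7) = -6*(-⅐) = 6/7)
(33/c + U(4))*X(-5) = (33/(-2) + 4*(1 + 2*4))*(6/7) = (33*(-½) + 4*(1 + 8))*(6/7) = (-33/2 + 4*9)*(6/7) = (-33/2 + 36)*(6/7) = (39/2)*(6/7) = 117/7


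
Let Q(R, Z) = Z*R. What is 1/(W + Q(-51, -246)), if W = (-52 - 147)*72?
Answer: -1/1782 ≈ -0.00056117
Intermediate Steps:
Q(R, Z) = R*Z
W = -14328 (W = -199*72 = -14328)
1/(W + Q(-51, -246)) = 1/(-14328 - 51*(-246)) = 1/(-14328 + 12546) = 1/(-1782) = -1/1782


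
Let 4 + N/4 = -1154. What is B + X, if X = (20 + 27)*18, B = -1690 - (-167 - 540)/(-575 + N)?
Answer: -4395415/5207 ≈ -844.14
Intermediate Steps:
N = -4632 (N = -16 + 4*(-1154) = -16 - 4616 = -4632)
B = -8800537/5207 (B = -1690 - (-167 - 540)/(-575 - 4632) = -1690 - (-707)/(-5207) = -1690 - (-707)*(-1)/5207 = -1690 - 1*707/5207 = -1690 - 707/5207 = -8800537/5207 ≈ -1690.1)
X = 846 (X = 47*18 = 846)
B + X = -8800537/5207 + 846 = -4395415/5207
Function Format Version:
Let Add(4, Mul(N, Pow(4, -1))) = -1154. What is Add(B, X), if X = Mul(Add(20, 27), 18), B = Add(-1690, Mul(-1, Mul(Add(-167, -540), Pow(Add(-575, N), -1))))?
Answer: Rational(-4395415, 5207) ≈ -844.14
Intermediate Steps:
N = -4632 (N = Add(-16, Mul(4, -1154)) = Add(-16, -4616) = -4632)
B = Rational(-8800537, 5207) (B = Add(-1690, Mul(-1, Mul(Add(-167, -540), Pow(Add(-575, -4632), -1)))) = Add(-1690, Mul(-1, Mul(-707, Pow(-5207, -1)))) = Add(-1690, Mul(-1, Mul(-707, Rational(-1, 5207)))) = Add(-1690, Mul(-1, Rational(707, 5207))) = Add(-1690, Rational(-707, 5207)) = Rational(-8800537, 5207) ≈ -1690.1)
X = 846 (X = Mul(47, 18) = 846)
Add(B, X) = Add(Rational(-8800537, 5207), 846) = Rational(-4395415, 5207)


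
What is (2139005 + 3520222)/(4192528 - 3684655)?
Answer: 1886409/169291 ≈ 11.143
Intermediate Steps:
(2139005 + 3520222)/(4192528 - 3684655) = 5659227/507873 = 5659227*(1/507873) = 1886409/169291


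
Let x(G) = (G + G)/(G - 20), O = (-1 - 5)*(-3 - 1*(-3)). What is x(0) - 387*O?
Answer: 0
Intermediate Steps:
O = 0 (O = -6*(-3 + 3) = -6*0 = 0)
x(G) = 2*G/(-20 + G) (x(G) = (2*G)/(-20 + G) = 2*G/(-20 + G))
x(0) - 387*O = 2*0/(-20 + 0) - 387*0 = 2*0/(-20) + 0 = 2*0*(-1/20) + 0 = 0 + 0 = 0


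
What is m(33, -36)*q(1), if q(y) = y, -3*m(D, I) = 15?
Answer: -5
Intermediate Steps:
m(D, I) = -5 (m(D, I) = -⅓*15 = -5)
m(33, -36)*q(1) = -5*1 = -5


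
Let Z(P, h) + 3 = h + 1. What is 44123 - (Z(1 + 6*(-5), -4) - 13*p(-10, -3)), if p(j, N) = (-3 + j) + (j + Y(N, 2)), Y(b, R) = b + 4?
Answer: 43843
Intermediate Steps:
Y(b, R) = 4 + b
Z(P, h) = -2 + h (Z(P, h) = -3 + (h + 1) = -3 + (1 + h) = -2 + h)
p(j, N) = 1 + N + 2*j (p(j, N) = (-3 + j) + (j + (4 + N)) = (-3 + j) + (4 + N + j) = 1 + N + 2*j)
44123 - (Z(1 + 6*(-5), -4) - 13*p(-10, -3)) = 44123 - ((-2 - 4) - 13*(1 - 3 + 2*(-10))) = 44123 - (-6 - 13*(1 - 3 - 20)) = 44123 - (-6 - 13*(-22)) = 44123 - (-6 + 286) = 44123 - 1*280 = 44123 - 280 = 43843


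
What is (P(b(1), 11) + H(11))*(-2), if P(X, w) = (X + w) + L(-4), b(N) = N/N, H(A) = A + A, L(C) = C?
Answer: -60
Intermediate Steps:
H(A) = 2*A
b(N) = 1
P(X, w) = -4 + X + w (P(X, w) = (X + w) - 4 = -4 + X + w)
(P(b(1), 11) + H(11))*(-2) = ((-4 + 1 + 11) + 2*11)*(-2) = (8 + 22)*(-2) = 30*(-2) = -60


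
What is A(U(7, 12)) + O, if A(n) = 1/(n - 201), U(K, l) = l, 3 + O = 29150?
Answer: 5508782/189 ≈ 29147.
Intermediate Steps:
O = 29147 (O = -3 + 29150 = 29147)
A(n) = 1/(-201 + n)
A(U(7, 12)) + O = 1/(-201 + 12) + 29147 = 1/(-189) + 29147 = -1/189 + 29147 = 5508782/189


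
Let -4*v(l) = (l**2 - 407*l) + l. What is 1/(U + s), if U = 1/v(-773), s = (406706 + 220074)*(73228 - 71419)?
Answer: 911367/1033348934342336 ≈ 8.8195e-10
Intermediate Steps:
v(l) = -l**2/4 + 203*l/2 (v(l) = -((l**2 - 407*l) + l)/4 = -(l**2 - 406*l)/4 = -l**2/4 + 203*l/2)
s = 1133845020 (s = 626780*1809 = 1133845020)
U = -4/911367 (U = 1/((1/4)*(-773)*(406 - 1*(-773))) = 1/((1/4)*(-773)*(406 + 773)) = 1/((1/4)*(-773)*1179) = 1/(-911367/4) = -4/911367 ≈ -4.3890e-6)
1/(U + s) = 1/(-4/911367 + 1133845020) = 1/(1033348934342336/911367) = 911367/1033348934342336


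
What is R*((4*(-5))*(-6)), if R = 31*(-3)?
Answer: -11160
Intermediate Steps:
R = -93
R*((4*(-5))*(-6)) = -93*4*(-5)*(-6) = -(-1860)*(-6) = -93*120 = -11160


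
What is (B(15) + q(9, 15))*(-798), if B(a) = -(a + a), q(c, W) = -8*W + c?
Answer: 112518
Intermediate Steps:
q(c, W) = c - 8*W
B(a) = -2*a
(B(15) + q(9, 15))*(-798) = (-2*15 + (9 - 8*15))*(-798) = (-30 + (9 - 120))*(-798) = (-30 - 111)*(-798) = -141*(-798) = 112518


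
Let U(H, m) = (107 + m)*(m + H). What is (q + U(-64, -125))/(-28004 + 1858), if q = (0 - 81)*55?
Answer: 1053/26146 ≈ 0.040274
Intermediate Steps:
U(H, m) = (107 + m)*(H + m)
q = -4455 (q = -81*55 = -4455)
(q + U(-64, -125))/(-28004 + 1858) = (-4455 + ((-125)² + 107*(-64) + 107*(-125) - 64*(-125)))/(-28004 + 1858) = (-4455 + (15625 - 6848 - 13375 + 8000))/(-26146) = (-4455 + 3402)*(-1/26146) = -1053*(-1/26146) = 1053/26146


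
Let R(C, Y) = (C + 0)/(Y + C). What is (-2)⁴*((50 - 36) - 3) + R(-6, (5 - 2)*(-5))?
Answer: 1234/7 ≈ 176.29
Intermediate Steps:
R(C, Y) = C/(C + Y)
(-2)⁴*((50 - 36) - 3) + R(-6, (5 - 2)*(-5)) = (-2)⁴*((50 - 36) - 3) - 6/(-6 + (5 - 2)*(-5)) = 16*(14 - 3) - 6/(-6 + 3*(-5)) = 16*11 - 6/(-6 - 15) = 176 - 6/(-21) = 176 - 6*(-1/21) = 176 + 2/7 = 1234/7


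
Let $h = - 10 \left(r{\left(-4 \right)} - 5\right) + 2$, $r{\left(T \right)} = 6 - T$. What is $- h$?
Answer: $48$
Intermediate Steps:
$h = -48$ ($h = - 10 \left(\left(6 - -4\right) - 5\right) + 2 = - 10 \left(\left(6 + 4\right) - 5\right) + 2 = - 10 \left(10 - 5\right) + 2 = \left(-10\right) 5 + 2 = -50 + 2 = -48$)
$- h = \left(-1\right) \left(-48\right) = 48$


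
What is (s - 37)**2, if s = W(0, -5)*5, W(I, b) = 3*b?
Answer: 12544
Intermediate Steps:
s = -75 (s = (3*(-5))*5 = -15*5 = -75)
(s - 37)**2 = (-75 - 37)**2 = (-112)**2 = 12544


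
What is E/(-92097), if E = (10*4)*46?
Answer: -1840/92097 ≈ -0.019979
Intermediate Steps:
E = 1840 (E = 40*46 = 1840)
E/(-92097) = 1840/(-92097) = 1840*(-1/92097) = -1840/92097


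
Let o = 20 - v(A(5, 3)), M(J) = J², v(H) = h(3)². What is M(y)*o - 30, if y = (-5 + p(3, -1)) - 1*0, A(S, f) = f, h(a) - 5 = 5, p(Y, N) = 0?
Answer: -2030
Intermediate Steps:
h(a) = 10 (h(a) = 5 + 5 = 10)
v(H) = 100 (v(H) = 10² = 100)
y = -5 (y = (-5 + 0) - 1*0 = -5 + 0 = -5)
o = -80 (o = 20 - 1*100 = 20 - 100 = -80)
M(y)*o - 30 = (-5)²*(-80) - 30 = 25*(-80) - 30 = -2000 - 30 = -2030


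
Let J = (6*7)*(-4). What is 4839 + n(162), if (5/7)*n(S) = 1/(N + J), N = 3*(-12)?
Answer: 4935773/1020 ≈ 4839.0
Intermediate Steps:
N = -36
J = -168 (J = 42*(-4) = -168)
n(S) = -7/1020 (n(S) = 7/(5*(-36 - 168)) = (7/5)/(-204) = (7/5)*(-1/204) = -7/1020)
4839 + n(162) = 4839 - 7/1020 = 4935773/1020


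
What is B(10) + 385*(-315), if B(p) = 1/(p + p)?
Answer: -2425499/20 ≈ -1.2128e+5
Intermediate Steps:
B(p) = 1/(2*p)
B(10) + 385*(-315) = (½)/10 + 385*(-315) = (½)*(⅒) - 121275 = 1/20 - 121275 = -2425499/20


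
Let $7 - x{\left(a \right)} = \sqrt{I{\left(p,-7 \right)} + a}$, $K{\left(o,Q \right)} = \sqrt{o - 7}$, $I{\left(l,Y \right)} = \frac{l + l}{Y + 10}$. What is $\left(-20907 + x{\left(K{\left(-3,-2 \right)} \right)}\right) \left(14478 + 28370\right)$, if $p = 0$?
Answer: $-895523200 - 42848 \sqrt[4]{-10} \approx -8.9558 \cdot 10^{8} - 53879.0 i$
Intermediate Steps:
$I{\left(l,Y \right)} = \frac{2 l}{10 + Y}$
$K{\left(o,Q \right)} = \sqrt{-7 + o}$
$x{\left(a \right)} = 7 - \sqrt{a}$ ($x{\left(a \right)} = 7 - \sqrt{2 \cdot 0 \frac{1}{10 - 7} + a} = 7 - \sqrt{2 \cdot 0 \cdot \frac{1}{3} + a} = 7 - \sqrt{0 + a} = 7 - \sqrt{a}$)
$\left(-20907 + x{\left(K{\left(-3,-2 \right)} \right)}\right) \left(14478 + 28370\right) = \left(-20907 + \left(7 - \sqrt{\sqrt{-7 - 3}}\right)\right) \left(14478 + 28370\right) = \left(-20907 + \left(7 - \sqrt{\sqrt{-10}}\right)\right) 42848 = \left(-20907 + \left(7 - \sqrt{i \sqrt{10}}\right)\right) 42848 = \left(-20907 + \left(7 - \sqrt[4]{10} \sqrt{i}\right)\right) 42848 = \left(-20900 - \sqrt[4]{10} \sqrt{i}\right) 42848 = -895523200 - 42848 \sqrt[4]{10} \sqrt{i}$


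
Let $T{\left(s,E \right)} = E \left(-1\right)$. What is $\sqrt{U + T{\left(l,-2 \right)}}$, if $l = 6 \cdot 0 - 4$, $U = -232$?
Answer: $i \sqrt{230} \approx 15.166 i$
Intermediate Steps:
$l = -4$ ($l = 0 - 4 = -4$)
$T{\left(s,E \right)} = - E$
$\sqrt{U + T{\left(l,-2 \right)}} = \sqrt{-232 - -2} = \sqrt{-232 + 2} = \sqrt{-230} = i \sqrt{230}$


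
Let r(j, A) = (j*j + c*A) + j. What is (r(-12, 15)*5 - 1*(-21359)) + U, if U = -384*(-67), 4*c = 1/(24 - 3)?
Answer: 1336941/28 ≈ 47748.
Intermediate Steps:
c = 1/84 (c = 1/(4*(24 - 3)) = (1/4)/21 = (1/4)*(1/21) = 1/84 ≈ 0.011905)
U = 25728
r(j, A) = j + j**2 + A/84 (r(j, A) = (j*j + A/84) + j = (j**2 + A/84) + j = j + j**2 + A/84)
(r(-12, 15)*5 - 1*(-21359)) + U = ((-12 + (-12)**2 + (1/84)*15)*5 - 1*(-21359)) + 25728 = ((-12 + 144 + 5/28)*5 + 21359) + 25728 = ((3701/28)*5 + 21359) + 25728 = (18505/28 + 21359) + 25728 = 616557/28 + 25728 = 1336941/28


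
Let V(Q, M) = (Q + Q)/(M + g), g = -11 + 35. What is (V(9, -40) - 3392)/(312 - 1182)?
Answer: 5429/1392 ≈ 3.9001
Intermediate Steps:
g = 24
V(Q, M) = 2*Q/(24 + M) (V(Q, M) = (Q + Q)/(M + 24) = (2*Q)/(24 + M) = 2*Q/(24 + M))
(V(9, -40) - 3392)/(312 - 1182) = (2*9/(24 - 40) - 3392)/(312 - 1182) = (2*9/(-16) - 3392)/(-870) = (2*9*(-1/16) - 3392)*(-1/870) = (-9/8 - 3392)*(-1/870) = -27145/8*(-1/870) = 5429/1392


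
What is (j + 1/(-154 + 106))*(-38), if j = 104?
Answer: -94829/24 ≈ -3951.2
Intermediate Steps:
(j + 1/(-154 + 106))*(-38) = (104 + 1/(-154 + 106))*(-38) = (104 + 1/(-48))*(-38) = (104 - 1/48)*(-38) = (4991/48)*(-38) = -94829/24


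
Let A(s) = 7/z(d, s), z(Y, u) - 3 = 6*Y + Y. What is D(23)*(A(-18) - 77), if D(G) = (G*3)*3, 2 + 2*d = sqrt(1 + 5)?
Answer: -79191/5 + 441*sqrt(6)/5 ≈ -15622.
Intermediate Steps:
d = -1 + sqrt(6)/2 (d = -1 + sqrt(1 + 5)/2 = -1 + sqrt(6)/2 ≈ 0.22474)
z(Y, u) = 3 + 7*Y (z(Y, u) = 3 + (6*Y + Y) = 3 + 7*Y)
A(s) = 7/(-4 + 7*sqrt(6)/2) (A(s) = 7/(3 + 7*(-1 + sqrt(6)/2)) = 7/(3 + (-7 + 7*sqrt(6)/2)) = 7/(-4 + 7*sqrt(6)/2))
D(G) = 9*G (D(G) = (3*G)*3 = 9*G)
D(23)*(A(-18) - 77) = (9*23)*((56/115 + 49*sqrt(6)/115) - 77) = 207*(-8799/115 + 49*sqrt(6)/115) = -79191/5 + 441*sqrt(6)/5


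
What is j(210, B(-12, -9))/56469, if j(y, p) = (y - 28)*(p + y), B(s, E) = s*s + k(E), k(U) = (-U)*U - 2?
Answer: 7046/8067 ≈ 0.87344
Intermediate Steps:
k(U) = -2 - U**2 (k(U) = -U**2 - 2 = -2 - U**2)
B(s, E) = -2 + s**2 - E**2 (B(s, E) = s*s + (-2 - E**2) = s**2 + (-2 - E**2) = -2 + s**2 - E**2)
j(y, p) = (-28 + y)*(p + y)
j(210, B(-12, -9))/56469 = (210**2 - 28*(-2 + (-12)**2 - 1*(-9)**2) - 28*210 + (-2 + (-12)**2 - 1*(-9)**2)*210)/56469 = (44100 - 28*(-2 + 144 - 1*81) - 5880 + (-2 + 144 - 1*81)*210)*(1/56469) = (44100 - 28*(-2 + 144 - 81) - 5880 + (-2 + 144 - 81)*210)*(1/56469) = (44100 - 28*61 - 5880 + 61*210)*(1/56469) = (44100 - 1708 - 5880 + 12810)*(1/56469) = 49322*(1/56469) = 7046/8067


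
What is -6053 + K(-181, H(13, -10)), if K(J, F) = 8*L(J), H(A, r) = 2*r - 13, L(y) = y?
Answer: -7501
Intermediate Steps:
H(A, r) = -13 + 2*r
K(J, F) = 8*J
-6053 + K(-181, H(13, -10)) = -6053 + 8*(-181) = -6053 - 1448 = -7501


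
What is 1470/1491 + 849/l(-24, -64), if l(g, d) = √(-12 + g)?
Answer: 70/71 - 283*I/2 ≈ 0.98592 - 141.5*I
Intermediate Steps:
1470/1491 + 849/l(-24, -64) = 1470/1491 + 849/(√(-12 - 24)) = 1470*(1/1491) + 849/(√(-36)) = 70/71 + 849/((6*I)) = 70/71 + 849*(-I/6) = 70/71 - 283*I/2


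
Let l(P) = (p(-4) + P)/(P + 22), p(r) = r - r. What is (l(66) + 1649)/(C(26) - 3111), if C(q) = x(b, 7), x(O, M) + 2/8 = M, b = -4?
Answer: -6599/12417 ≈ -0.53145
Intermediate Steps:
x(O, M) = -1/4 + M
C(q) = 27/4 (C(q) = -1/4 + 7 = 27/4)
p(r) = 0
l(P) = P/(22 + P) (l(P) = (0 + P)/(P + 22) = P/(22 + P))
(l(66) + 1649)/(C(26) - 3111) = (66/(22 + 66) + 1649)/(27/4 - 3111) = (66/88 + 1649)/(-12417/4) = (66*(1/88) + 1649)*(-4/12417) = (3/4 + 1649)*(-4/12417) = (6599/4)*(-4/12417) = -6599/12417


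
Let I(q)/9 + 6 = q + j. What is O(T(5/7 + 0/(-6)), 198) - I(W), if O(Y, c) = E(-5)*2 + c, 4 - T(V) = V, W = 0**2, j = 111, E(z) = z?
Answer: -757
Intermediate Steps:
W = 0
I(q) = 945 + 9*q (I(q) = -54 + 9*(q + 111) = -54 + 9*(111 + q) = -54 + (999 + 9*q) = 945 + 9*q)
T(V) = 4 - V
O(Y, c) = -10 + c (O(Y, c) = -5*2 + c = -10 + c)
O(T(5/7 + 0/(-6)), 198) - I(W) = (-10 + 198) - (945 + 9*0) = 188 - (945 + 0) = 188 - 1*945 = 188 - 945 = -757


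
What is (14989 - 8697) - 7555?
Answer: -1263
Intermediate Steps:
(14989 - 8697) - 7555 = 6292 - 7555 = -1263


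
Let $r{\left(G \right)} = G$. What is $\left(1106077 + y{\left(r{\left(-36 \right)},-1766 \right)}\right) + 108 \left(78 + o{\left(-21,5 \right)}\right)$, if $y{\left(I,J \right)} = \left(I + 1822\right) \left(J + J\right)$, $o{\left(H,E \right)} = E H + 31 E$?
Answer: $-5188251$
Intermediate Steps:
$o{\left(H,E \right)} = 31 E + E H$
$y{\left(I,J \right)} = 2 J \left(1822 + I\right)$ ($y{\left(I,J \right)} = \left(1822 + I\right) 2 J = 2 J \left(1822 + I\right)$)
$\left(1106077 + y{\left(r{\left(-36 \right)},-1766 \right)}\right) + 108 \left(78 + o{\left(-21,5 \right)}\right) = \left(1106077 + 2 \left(-1766\right) \left(1822 - 36\right)\right) + 108 \left(78 + 5 \left(31 - 21\right)\right) = \left(1106077 + 2 \left(-1766\right) 1786\right) + 108 \left(78 + 5 \cdot 10\right) = \left(1106077 - 6308152\right) + 108 \left(78 + 50\right) = -5202075 + 108 \cdot 128 = -5202075 + 13824 = -5188251$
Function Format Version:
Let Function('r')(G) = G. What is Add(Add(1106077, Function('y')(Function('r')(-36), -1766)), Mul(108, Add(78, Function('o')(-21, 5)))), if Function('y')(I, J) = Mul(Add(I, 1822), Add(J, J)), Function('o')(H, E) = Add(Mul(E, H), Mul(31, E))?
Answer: -5188251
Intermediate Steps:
Function('o')(H, E) = Add(Mul(31, E), Mul(E, H))
Function('y')(I, J) = Mul(2, J, Add(1822, I)) (Function('y')(I, J) = Mul(Add(1822, I), Mul(2, J)) = Mul(2, J, Add(1822, I)))
Add(Add(1106077, Function('y')(Function('r')(-36), -1766)), Mul(108, Add(78, Function('o')(-21, 5)))) = Add(Add(1106077, Mul(2, -1766, Add(1822, -36))), Mul(108, Add(78, Mul(5, Add(31, -21))))) = Add(Add(1106077, Mul(2, -1766, 1786)), Mul(108, Add(78, Mul(5, 10)))) = Add(Add(1106077, -6308152), Mul(108, Add(78, 50))) = Add(-5202075, Mul(108, 128)) = Add(-5202075, 13824) = -5188251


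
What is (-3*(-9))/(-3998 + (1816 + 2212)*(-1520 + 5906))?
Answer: 27/17662810 ≈ 1.5286e-6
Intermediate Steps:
(-3*(-9))/(-3998 + (1816 + 2212)*(-1520 + 5906)) = 27/(-3998 + 4028*4386) = 27/(-3998 + 17666808) = 27/17662810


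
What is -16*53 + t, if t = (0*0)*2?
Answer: -848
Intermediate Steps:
t = 0 (t = 0*2 = 0)
-16*53 + t = -16*53 + 0 = -848 + 0 = -848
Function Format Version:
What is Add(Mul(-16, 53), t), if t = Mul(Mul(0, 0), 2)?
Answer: -848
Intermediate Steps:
t = 0 (t = Mul(0, 2) = 0)
Add(Mul(-16, 53), t) = Add(Mul(-16, 53), 0) = Add(-848, 0) = -848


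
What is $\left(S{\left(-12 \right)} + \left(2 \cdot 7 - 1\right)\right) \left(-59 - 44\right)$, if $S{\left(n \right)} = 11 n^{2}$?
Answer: $-164491$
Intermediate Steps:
$\left(S{\left(-12 \right)} + \left(2 \cdot 7 - 1\right)\right) \left(-59 - 44\right) = \left(11 \left(-12\right)^{2} + \left(2 \cdot 7 - 1\right)\right) \left(-59 - 44\right) = \left(11 \cdot 144 + \left(14 - 1\right)\right) \left(-59 - 44\right) = \left(1584 + 13\right) \left(-103\right) = 1597 \left(-103\right) = -164491$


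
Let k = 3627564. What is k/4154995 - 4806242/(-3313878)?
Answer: 15995608005991/6884573260305 ≈ 2.3234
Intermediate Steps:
k/4154995 - 4806242/(-3313878) = 3627564/4154995 - 4806242/(-3313878) = 3627564*(1/4154995) - 4806242*(-1/3313878) = 3627564/4154995 + 2403121/1656939 = 15995608005991/6884573260305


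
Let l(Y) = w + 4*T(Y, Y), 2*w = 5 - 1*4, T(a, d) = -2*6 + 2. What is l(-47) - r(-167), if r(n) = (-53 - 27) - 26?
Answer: 133/2 ≈ 66.500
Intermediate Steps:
T(a, d) = -10 (T(a, d) = -12 + 2 = -10)
w = ½ (w = (5 - 1*4)/2 = (5 - 4)/2 = (½)*1 = ½ ≈ 0.50000)
r(n) = -106 (r(n) = -80 - 26 = -106)
l(Y) = -79/2 (l(Y) = ½ + 4*(-10) = ½ - 40 = -79/2)
l(-47) - r(-167) = -79/2 - 1*(-106) = -79/2 + 106 = 133/2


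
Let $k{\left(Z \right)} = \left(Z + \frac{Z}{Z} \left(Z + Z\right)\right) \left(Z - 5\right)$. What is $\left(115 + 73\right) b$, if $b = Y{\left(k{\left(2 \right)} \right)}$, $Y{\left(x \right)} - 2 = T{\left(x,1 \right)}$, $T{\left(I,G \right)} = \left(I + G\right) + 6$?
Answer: $-1692$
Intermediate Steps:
$k{\left(Z \right)} = 3 Z \left(-5 + Z\right)$ ($k{\left(Z \right)} = \left(Z + 1 \cdot 2 Z\right) \left(-5 + Z\right) = \left(Z + 2 Z\right) \left(-5 + Z\right) = 3 Z \left(-5 + Z\right)$)
$T{\left(I,G \right)} = 6 + G + I$ ($T{\left(I,G \right)} = \left(G + I\right) + 6 = 6 + G + I$)
$Y{\left(x \right)} = 9 + x$ ($Y{\left(x \right)} = 2 + \left(6 + 1 + x\right) = 2 + \left(7 + x\right) = 9 + x$)
$b = -9$ ($b = 9 + 3 \cdot 2 \left(-5 + 2\right) = 9 + 3 \cdot 2 \left(-3\right) = 9 - 18 = -9$)
$\left(115 + 73\right) b = \left(115 + 73\right) \left(-9\right) = 188 \left(-9\right) = -1692$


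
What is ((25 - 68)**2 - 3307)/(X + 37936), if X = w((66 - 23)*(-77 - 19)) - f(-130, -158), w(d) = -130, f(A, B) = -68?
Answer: -729/18937 ≈ -0.038496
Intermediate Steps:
X = -62 (X = -130 - 1*(-68) = -130 + 68 = -62)
((25 - 68)**2 - 3307)/(X + 37936) = ((25 - 68)**2 - 3307)/(-62 + 37936) = ((-43)**2 - 3307)/37874 = (1849 - 3307)*(1/37874) = -1458*1/37874 = -729/18937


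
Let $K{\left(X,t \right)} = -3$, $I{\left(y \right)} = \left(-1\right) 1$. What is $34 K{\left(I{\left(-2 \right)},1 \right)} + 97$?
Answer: $-5$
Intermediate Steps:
$I{\left(y \right)} = -1$
$34 K{\left(I{\left(-2 \right)},1 \right)} + 97 = 34 \left(-3\right) + 97 = -102 + 97 = -5$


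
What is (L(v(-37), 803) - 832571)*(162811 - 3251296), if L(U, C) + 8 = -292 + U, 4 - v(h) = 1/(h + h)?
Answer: 190349992412145/74 ≈ 2.5723e+12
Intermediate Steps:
v(h) = 4 - 1/(2*h) (v(h) = 4 - 1/(h + h) = 4 - 1/(2*h))
L(U, C) = -300 + U (L(U, C) = -8 + (-292 + U) = -300 + U)
(L(v(-37), 803) - 832571)*(162811 - 3251296) = ((-300 + (4 - ½/(-37))) - 832571)*(162811 - 3251296) = ((-300 + (4 - ½*(-1/37))) - 832571)*(-3088485) = ((-300 + (4 + 1/74)) - 832571)*(-3088485) = ((-300 + 297/74) - 832571)*(-3088485) = (-21903/74 - 832571)*(-3088485) = -61632157/74*(-3088485) = 190349992412145/74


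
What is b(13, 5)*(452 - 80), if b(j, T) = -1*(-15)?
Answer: 5580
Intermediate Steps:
b(j, T) = 15
b(13, 5)*(452 - 80) = 15*(452 - 80) = 15*372 = 5580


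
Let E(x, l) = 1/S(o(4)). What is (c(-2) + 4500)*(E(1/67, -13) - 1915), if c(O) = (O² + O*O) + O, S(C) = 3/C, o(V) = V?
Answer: -8622982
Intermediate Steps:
c(O) = O + 2*O² (c(O) = (O² + O²) + O = 2*O² + O = O + 2*O²)
E(x, l) = 4/3 (E(x, l) = 1/(3/4) = 1/(3*(¼)) = 1/(¾) = 4/3)
(c(-2) + 4500)*(E(1/67, -13) - 1915) = (-2*(1 + 2*(-2)) + 4500)*(4/3 - 1915) = (-2*(1 - 4) + 4500)*(-5741/3) = (-2*(-3) + 4500)*(-5741/3) = (6 + 4500)*(-5741/3) = 4506*(-5741/3) = -8622982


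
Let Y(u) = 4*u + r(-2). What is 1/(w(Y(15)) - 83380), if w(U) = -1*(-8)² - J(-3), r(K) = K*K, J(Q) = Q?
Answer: -1/83441 ≈ -1.1985e-5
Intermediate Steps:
r(K) = K²
Y(u) = 4 + 4*u (Y(u) = 4*u + (-2)² = 4*u + 4 = 4 + 4*u)
w(U) = -61 (w(U) = -1*(-8)² - 1*(-3) = -1*64 + 3 = -64 + 3 = -61)
1/(w(Y(15)) - 83380) = 1/(-61 - 83380) = 1/(-83441) = -1/83441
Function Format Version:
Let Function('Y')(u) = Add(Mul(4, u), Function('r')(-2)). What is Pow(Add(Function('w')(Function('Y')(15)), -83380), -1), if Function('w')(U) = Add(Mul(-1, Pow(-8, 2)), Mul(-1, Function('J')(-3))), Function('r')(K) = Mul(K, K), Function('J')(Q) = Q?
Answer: Rational(-1, 83441) ≈ -1.1985e-5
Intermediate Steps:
Function('r')(K) = Pow(K, 2)
Function('Y')(u) = Add(4, Mul(4, u)) (Function('Y')(u) = Add(Mul(4, u), Pow(-2, 2)) = Add(Mul(4, u), 4) = Add(4, Mul(4, u)))
Function('w')(U) = -61 (Function('w')(U) = Add(Mul(-1, Pow(-8, 2)), Mul(-1, -3)) = Add(Mul(-1, 64), 3) = Add(-64, 3) = -61)
Pow(Add(Function('w')(Function('Y')(15)), -83380), -1) = Pow(Add(-61, -83380), -1) = Pow(-83441, -1) = Rational(-1, 83441)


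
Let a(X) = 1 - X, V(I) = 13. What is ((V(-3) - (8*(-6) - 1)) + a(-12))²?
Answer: 5625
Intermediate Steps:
((V(-3) - (8*(-6) - 1)) + a(-12))² = ((13 - (8*(-6) - 1)) + (1 - 1*(-12)))² = ((13 - (-48 - 1)) + (1 + 12))² = ((13 - 1*(-49)) + 13)² = ((13 + 49) + 13)² = (62 + 13)² = 75² = 5625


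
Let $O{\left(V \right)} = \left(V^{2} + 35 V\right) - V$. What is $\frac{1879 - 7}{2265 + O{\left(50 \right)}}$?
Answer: $\frac{624}{2155} \approx 0.28956$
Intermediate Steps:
$O{\left(V \right)} = V^{2} + 34 V$
$\frac{1879 - 7}{2265 + O{\left(50 \right)}} = \frac{1879 - 7}{2265 + 50 \left(34 + 50\right)} = \frac{1872}{2265 + 50 \cdot 84} = \frac{1872}{2265 + 4200} = \frac{1872}{6465} = 1872 \cdot \frac{1}{6465} = \frac{624}{2155}$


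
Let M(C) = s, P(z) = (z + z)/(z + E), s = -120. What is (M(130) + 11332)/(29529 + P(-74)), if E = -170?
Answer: 341966/900653 ≈ 0.37969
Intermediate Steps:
P(z) = 2*z/(-170 + z) (P(z) = (z + z)/(z - 170) = (2*z)/(-170 + z) = 2*z/(-170 + z))
M(C) = -120
(M(130) + 11332)/(29529 + P(-74)) = (-120 + 11332)/(29529 + 2*(-74)/(-170 - 74)) = 11212/(29529 + 2*(-74)/(-244)) = 11212/(29529 + 2*(-74)*(-1/244)) = 11212/(29529 + 37/61) = 11212/(1801306/61) = 11212*(61/1801306) = 341966/900653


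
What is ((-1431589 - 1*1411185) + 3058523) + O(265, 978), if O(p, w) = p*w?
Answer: 474919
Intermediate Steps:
((-1431589 - 1*1411185) + 3058523) + O(265, 978) = ((-1431589 - 1*1411185) + 3058523) + 265*978 = ((-1431589 - 1411185) + 3058523) + 259170 = (-2842774 + 3058523) + 259170 = 215749 + 259170 = 474919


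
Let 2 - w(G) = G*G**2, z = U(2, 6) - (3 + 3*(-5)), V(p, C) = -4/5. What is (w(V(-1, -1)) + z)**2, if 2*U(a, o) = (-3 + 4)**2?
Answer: 14085009/62500 ≈ 225.36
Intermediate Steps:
V(p, C) = -4/5 (V(p, C) = -4*1/5 = -4/5)
U(a, o) = 1/2 (U(a, o) = (-3 + 4)**2/2 = (1/2)*1**2 = (1/2)*1 = 1/2)
z = 25/2 (z = 1/2 - (3 + 3*(-5)) = 1/2 - (3 - 15) = 1/2 - 1*(-12) = 1/2 + 12 = 25/2 ≈ 12.500)
w(G) = 2 - G**3 (w(G) = 2 - G*G**2 = 2 - G**3)
(w(V(-1, -1)) + z)**2 = ((2 - (-4/5)**3) + 25/2)**2 = ((2 - 1*(-64/125)) + 25/2)**2 = ((2 + 64/125) + 25/2)**2 = (314/125 + 25/2)**2 = (3753/250)**2 = 14085009/62500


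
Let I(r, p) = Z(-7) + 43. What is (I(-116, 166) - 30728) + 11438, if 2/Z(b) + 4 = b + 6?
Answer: -96237/5 ≈ -19247.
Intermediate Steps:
Z(b) = 2/(2 + b) (Z(b) = 2/(-4 + (b + 6)) = 2/(-4 + (6 + b)) = 2/(2 + b))
I(r, p) = 213/5 (I(r, p) = 2/(2 - 7) + 43 = 2/(-5) + 43 = 2*(-⅕) + 43 = -⅖ + 43 = 213/5)
(I(-116, 166) - 30728) + 11438 = (213/5 - 30728) + 11438 = -153427/5 + 11438 = -96237/5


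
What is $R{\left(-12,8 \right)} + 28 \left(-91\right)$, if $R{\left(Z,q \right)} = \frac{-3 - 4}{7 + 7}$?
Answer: $- \frac{5097}{2} \approx -2548.5$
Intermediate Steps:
$R{\left(Z,q \right)} = - \frac{1}{2}$ ($R{\left(Z,q \right)} = - \frac{7}{14} = \left(-7\right) \frac{1}{14} = - \frac{1}{2}$)
$R{\left(-12,8 \right)} + 28 \left(-91\right) = - \frac{1}{2} + 28 \left(-91\right) = - \frac{1}{2} - 2548 = - \frac{5097}{2}$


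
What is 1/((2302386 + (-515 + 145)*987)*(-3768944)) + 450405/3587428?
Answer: 822122359417456823/6548117297995061568 ≈ 0.12555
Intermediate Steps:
1/((2302386 + (-515 + 145)*987)*(-3768944)) + 450405/3587428 = -1/3768944/(2302386 - 370*987) + 450405*(1/3587428) = -1/3768944/(2302386 - 365190) + 450405/3587428 = -1/3768944/1937196 + 450405/3587428 = (1/1937196)*(-1/3768944) + 450405/3587428 = -1/7301183241024 + 450405/3587428 = 822122359417456823/6548117297995061568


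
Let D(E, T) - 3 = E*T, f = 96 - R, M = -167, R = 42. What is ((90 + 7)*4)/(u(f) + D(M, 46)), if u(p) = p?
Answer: -388/7625 ≈ -0.050885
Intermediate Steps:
f = 54 (f = 96 - 1*42 = 96 - 42 = 54)
D(E, T) = 3 + E*T
((90 + 7)*4)/(u(f) + D(M, 46)) = ((90 + 7)*4)/(54 + (3 - 167*46)) = (97*4)/(54 + (3 - 7682)) = 388/(54 - 7679) = 388/(-7625) = 388*(-1/7625) = -388/7625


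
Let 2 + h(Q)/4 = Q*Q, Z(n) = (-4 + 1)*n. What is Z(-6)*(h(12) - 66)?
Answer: 9036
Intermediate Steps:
Z(n) = -3*n
h(Q) = -8 + 4*Q**2 (h(Q) = -8 + 4*(Q*Q) = -8 + 4*Q**2)
Z(-6)*(h(12) - 66) = (-3*(-6))*((-8 + 4*12**2) - 66) = 18*((-8 + 4*144) - 66) = 18*((-8 + 576) - 66) = 18*(568 - 66) = 18*502 = 9036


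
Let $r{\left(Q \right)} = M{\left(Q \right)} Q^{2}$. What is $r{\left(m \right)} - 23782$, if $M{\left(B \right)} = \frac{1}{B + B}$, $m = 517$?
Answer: $- \frac{47047}{2} \approx -23524.0$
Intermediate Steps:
$M{\left(B \right)} = \frac{1}{2 B}$
$r{\left(Q \right)} = \frac{Q}{2}$ ($r{\left(Q \right)} = \frac{1}{2 Q} Q^{2} = \frac{Q}{2}$)
$r{\left(m \right)} - 23782 = \frac{1}{2} \cdot 517 - 23782 = \frac{517}{2} - 23782 = - \frac{47047}{2}$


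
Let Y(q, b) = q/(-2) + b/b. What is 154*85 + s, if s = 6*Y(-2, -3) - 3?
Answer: 13099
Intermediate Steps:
Y(q, b) = 1 - q/2 (Y(q, b) = q*(-1/2) + 1 = -q/2 + 1 = 1 - q/2)
s = 9 (s = 6*(1 - 1/2*(-2)) - 3 = 6*(1 + 1) - 3 = 6*2 - 3 = 12 - 3 = 9)
154*85 + s = 154*85 + 9 = 13090 + 9 = 13099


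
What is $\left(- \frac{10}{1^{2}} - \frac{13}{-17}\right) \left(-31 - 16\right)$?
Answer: $\frac{7379}{17} \approx 434.06$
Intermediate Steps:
$\left(- \frac{10}{1^{2}} - \frac{13}{-17}\right) \left(-31 - 16\right) = \left(- \frac{10}{1} - - \frac{13}{17}\right) \left(-47\right) = \left(\left(-10\right) 1 + \frac{13}{17}\right) \left(-47\right) = \left(-10 + \frac{13}{17}\right) \left(-47\right) = \left(- \frac{157}{17}\right) \left(-47\right) = \frac{7379}{17}$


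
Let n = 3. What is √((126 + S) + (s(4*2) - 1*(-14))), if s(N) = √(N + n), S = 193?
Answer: √(333 + √11) ≈ 18.339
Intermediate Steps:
s(N) = √(3 + N) (s(N) = √(N + 3) = √(3 + N))
√((126 + S) + (s(4*2) - 1*(-14))) = √((126 + 193) + (√(3 + 4*2) - 1*(-14))) = √(319 + (√(3 + 8) + 14)) = √(319 + (√11 + 14)) = √(319 + (14 + √11)) = √(333 + √11)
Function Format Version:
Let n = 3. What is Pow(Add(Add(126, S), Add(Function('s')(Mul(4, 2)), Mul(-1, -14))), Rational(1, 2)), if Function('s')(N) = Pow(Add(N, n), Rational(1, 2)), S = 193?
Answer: Pow(Add(333, Pow(11, Rational(1, 2))), Rational(1, 2)) ≈ 18.339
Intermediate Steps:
Function('s')(N) = Pow(Add(3, N), Rational(1, 2)) (Function('s')(N) = Pow(Add(N, 3), Rational(1, 2)) = Pow(Add(3, N), Rational(1, 2)))
Pow(Add(Add(126, S), Add(Function('s')(Mul(4, 2)), Mul(-1, -14))), Rational(1, 2)) = Pow(Add(Add(126, 193), Add(Pow(Add(3, Mul(4, 2)), Rational(1, 2)), Mul(-1, -14))), Rational(1, 2)) = Pow(Add(319, Add(Pow(Add(3, 8), Rational(1, 2)), 14)), Rational(1, 2)) = Pow(Add(319, Add(Pow(11, Rational(1, 2)), 14)), Rational(1, 2)) = Pow(Add(319, Add(14, Pow(11, Rational(1, 2)))), Rational(1, 2)) = Pow(Add(333, Pow(11, Rational(1, 2))), Rational(1, 2))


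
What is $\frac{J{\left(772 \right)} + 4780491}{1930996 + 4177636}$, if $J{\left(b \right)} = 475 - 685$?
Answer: $\frac{4780281}{6108632} \approx 0.78255$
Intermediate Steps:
$J{\left(b \right)} = -210$ ($J{\left(b \right)} = 475 - 685 = -210$)
$\frac{J{\left(772 \right)} + 4780491}{1930996 + 4177636} = \frac{-210 + 4780491}{1930996 + 4177636} = \frac{4780281}{6108632}$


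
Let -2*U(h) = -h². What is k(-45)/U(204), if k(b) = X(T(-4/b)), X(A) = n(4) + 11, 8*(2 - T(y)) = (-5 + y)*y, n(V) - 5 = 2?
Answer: 1/1156 ≈ 0.00086505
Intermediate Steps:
n(V) = 7 (n(V) = 5 + 2 = 7)
T(y) = 2 - y*(-5 + y)/8 (T(y) = 2 - (-5 + y)*y/8 = 2 - y*(-5 + y)/8)
X(A) = 18 (X(A) = 7 + 11 = 18)
k(b) = 18
U(h) = h²/2 (U(h) = -(-1)*h²/2 = h²/2)
k(-45)/U(204) = 18/(((½)*204²)) = 18/(((½)*41616)) = 18/20808 = 18*(1/20808) = 1/1156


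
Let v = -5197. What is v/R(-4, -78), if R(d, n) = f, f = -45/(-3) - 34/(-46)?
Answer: -119531/362 ≈ -330.20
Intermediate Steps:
f = 362/23 (f = -45*(-⅓) - 34*(-1/46) = 15 + 17/23 = 362/23 ≈ 15.739)
R(d, n) = 362/23
v/R(-4, -78) = -5197/362/23 = -5197*23/362 = -119531/362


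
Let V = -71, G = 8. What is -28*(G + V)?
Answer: 1764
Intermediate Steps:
-28*(G + V) = -28*(8 - 71) = -28*(-63) = 1764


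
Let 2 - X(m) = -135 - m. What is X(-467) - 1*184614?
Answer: -184944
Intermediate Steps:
X(m) = 137 + m (X(m) = 2 - (-135 - m) = 2 + (135 + m) = 137 + m)
X(-467) - 1*184614 = (137 - 467) - 1*184614 = -330 - 184614 = -184944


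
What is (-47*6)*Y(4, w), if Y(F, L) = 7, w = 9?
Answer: -1974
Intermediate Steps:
(-47*6)*Y(4, w) = -47*6*7 = -282*7 = -1974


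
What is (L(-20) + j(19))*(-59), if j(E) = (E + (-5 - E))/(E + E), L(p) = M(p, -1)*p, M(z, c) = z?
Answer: -896505/38 ≈ -23592.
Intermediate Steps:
L(p) = p² (L(p) = p*p = p²)
j(E) = -5/(2*E) (j(E) = -5*1/(2*E) = -5/(2*E))
(L(-20) + j(19))*(-59) = ((-20)² - 5/2/19)*(-59) = (400 - 5/2*1/19)*(-59) = (400 - 5/38)*(-59) = (15195/38)*(-59) = -896505/38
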